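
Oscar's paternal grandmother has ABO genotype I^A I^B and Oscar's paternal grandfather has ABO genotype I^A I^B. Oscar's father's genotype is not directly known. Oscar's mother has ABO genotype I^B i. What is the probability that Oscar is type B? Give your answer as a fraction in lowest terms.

1/2

Oscar's father's ABO genotype from I^A I^B × I^A I^B: 1/4 I^A I^A, 1/2 I^A I^B, 1/4 I^B I^B.
Crossing each possibility with the mother I^B i and summing P(type B): 1/4·0 + 1/2·1/2 + 1/4·1 = 1/2.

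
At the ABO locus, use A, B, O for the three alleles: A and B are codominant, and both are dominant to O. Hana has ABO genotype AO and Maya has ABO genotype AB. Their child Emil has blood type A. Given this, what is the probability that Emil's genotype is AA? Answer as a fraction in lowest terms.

1/2

Cross AO × AB → 1/4 AA, 1/4 AB, 1/4 AO, 1/4 BO.
Type-A genotypes among offspring: AA (1/4), AO (1/4); total 1/2.
P(AA | type A) = (1/4) / (1/2) = 1/2.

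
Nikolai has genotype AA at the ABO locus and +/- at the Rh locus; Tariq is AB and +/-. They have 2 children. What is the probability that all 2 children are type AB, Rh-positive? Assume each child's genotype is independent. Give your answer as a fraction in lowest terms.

ABO cross AA × AB → 1/2 A, 1/2 AB.
Rh cross +/- × +/- → 3/4 Rh+, 1/4 Rh-; so P(type AB, Rh-positive) = 1/2 × 3/4 = 3/8 per child.
All 2 independent: (3/8)^2 = 9/64.

9/64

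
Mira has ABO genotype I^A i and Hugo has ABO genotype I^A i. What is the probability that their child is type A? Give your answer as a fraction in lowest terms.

ABO cross I^A i × I^A i → offspring phenotypes: 1/4 O, 3/4 A.
So P(type A) = 3/4.

3/4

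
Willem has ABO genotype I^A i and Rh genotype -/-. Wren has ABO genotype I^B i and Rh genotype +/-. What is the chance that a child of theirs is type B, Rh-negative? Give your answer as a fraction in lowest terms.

1/8

ABO cross I^A i × I^B i → offspring phenotypes: 1/4 O, 1/4 A, 1/4 B, 1/4 AB.
Rh cross -/- × +/- → 1/2 Rh+, 1/2 Rh-.
Independent loci: P(type B, Rh-negative) = 1/4 × 1/2 = 1/8.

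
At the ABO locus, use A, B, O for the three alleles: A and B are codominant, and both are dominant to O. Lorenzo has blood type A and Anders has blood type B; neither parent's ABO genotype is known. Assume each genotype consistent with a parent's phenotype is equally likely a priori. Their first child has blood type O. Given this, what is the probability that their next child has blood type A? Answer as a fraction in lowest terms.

1/4

Possible genotypes: Lorenzo ∈ {AA, AO}; Anders ∈ {BB, BO}.
Weight each parental genotype pair by prior × P(type-O child):
  AO × BO: posterior weight 1; P(next child type A) = 1/4.
Weighted sum = 1/4.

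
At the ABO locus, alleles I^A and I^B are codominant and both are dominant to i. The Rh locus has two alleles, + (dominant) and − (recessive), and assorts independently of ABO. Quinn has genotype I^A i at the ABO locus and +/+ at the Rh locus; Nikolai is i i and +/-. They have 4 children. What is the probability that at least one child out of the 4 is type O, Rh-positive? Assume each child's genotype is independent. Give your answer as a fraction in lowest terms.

15/16

ABO cross I^A i × i i → 1/2 O, 1/2 A.
Rh cross +/+ × +/- → 1 Rh+; so P(type O, Rh-positive) = 1/2 × 1 = 1/2 per child.
P(none) = (1/2)^4 = 1/16; P(at least one) = 1 − 1/16 = 15/16.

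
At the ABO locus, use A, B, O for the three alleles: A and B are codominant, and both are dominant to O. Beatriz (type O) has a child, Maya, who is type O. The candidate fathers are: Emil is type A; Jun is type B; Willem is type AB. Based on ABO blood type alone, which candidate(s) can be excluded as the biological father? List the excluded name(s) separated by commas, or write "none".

A candidate is excluded only if no genotype consistent with his phenotype could produce a type O child with a type O mother.
Willem (type AB): no genotype consistent with that phenotype can produce a type-O child with a type-O mother.

Willem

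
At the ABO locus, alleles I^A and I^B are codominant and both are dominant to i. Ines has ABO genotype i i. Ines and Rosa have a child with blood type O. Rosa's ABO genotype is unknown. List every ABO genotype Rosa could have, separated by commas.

For each candidate genotype of Rosa, check whether crossing it with i i can produce every observed child phenotype.
  I^A I^A → possible child types {A} ✗
  I^A I^B → possible child types {A, B} ✗
  I^A i → possible child types {O, A} ✓
  I^B I^B → possible child types {B} ✗
  I^B i → possible child types {O, B} ✓
  i i → possible child types {O} ✓

I^A i, I^B i, i i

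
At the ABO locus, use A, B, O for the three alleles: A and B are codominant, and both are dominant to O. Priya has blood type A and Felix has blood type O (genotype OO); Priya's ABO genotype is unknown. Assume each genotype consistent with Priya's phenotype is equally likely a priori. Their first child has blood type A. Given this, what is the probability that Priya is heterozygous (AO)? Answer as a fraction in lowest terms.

1/3

Possible genotypes: Priya ∈ {AA, AO}; Felix ∈ {OO}.
Weight each parental genotype pair by prior × P(type-A child):
  AA × OO: posterior weight 2/3.
  AO × OO: posterior weight 1/3.
Sum the posterior weight over pairs where Priya is AO: 1/3.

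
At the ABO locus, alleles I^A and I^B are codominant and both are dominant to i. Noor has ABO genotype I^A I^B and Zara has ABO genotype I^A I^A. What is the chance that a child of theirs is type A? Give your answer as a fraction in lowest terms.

ABO cross I^A I^B × I^A I^A → offspring phenotypes: 1/2 A, 1/2 AB.
So P(type A) = 1/2.

1/2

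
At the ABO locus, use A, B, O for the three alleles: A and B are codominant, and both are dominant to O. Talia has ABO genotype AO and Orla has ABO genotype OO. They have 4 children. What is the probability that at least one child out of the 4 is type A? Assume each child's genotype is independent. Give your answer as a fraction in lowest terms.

15/16

ABO cross AO × OO → 1/2 O, 1/2 A.
So P(type A) = 1/2 per child.
P(none) = (1/2)^4 = 1/16; P(at least one) = 1 − 1/16 = 15/16.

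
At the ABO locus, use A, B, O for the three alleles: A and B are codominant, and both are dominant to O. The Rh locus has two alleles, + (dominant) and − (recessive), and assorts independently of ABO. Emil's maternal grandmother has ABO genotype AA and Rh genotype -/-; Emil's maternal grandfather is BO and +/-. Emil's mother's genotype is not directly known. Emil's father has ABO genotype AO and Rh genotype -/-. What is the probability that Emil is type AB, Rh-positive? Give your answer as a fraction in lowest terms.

Emil's mother's ABO genotype from AA × BO: 1/2 AB, 1/2 AO.
Crossing each possibility with the father AO and summing P(type AB): 1/2·1/4 + 1/2·0 = 1/8.
Similarly for Rh via the mother's Rh distribution: P(Rh+) = 1/4.
Independent loci: 1/8 × 1/4 = 1/32.

1/32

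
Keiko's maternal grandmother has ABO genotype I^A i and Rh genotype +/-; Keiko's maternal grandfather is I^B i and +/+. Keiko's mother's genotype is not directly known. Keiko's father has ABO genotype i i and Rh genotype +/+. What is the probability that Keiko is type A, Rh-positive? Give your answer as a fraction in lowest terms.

1/4

Keiko's mother's ABO genotype from I^A i × I^B i: 1/4 I^A I^B, 1/4 I^A i, 1/4 I^B i, 1/4 i i.
Crossing each possibility with the father i i and summing P(type A): 1/4·1/2 + 1/4·1/2 + 1/4·0 + 1/4·0 = 1/4.
Similarly for Rh via the mother's Rh distribution: P(Rh+) = 1.
Independent loci: 1/4 × 1 = 1/4.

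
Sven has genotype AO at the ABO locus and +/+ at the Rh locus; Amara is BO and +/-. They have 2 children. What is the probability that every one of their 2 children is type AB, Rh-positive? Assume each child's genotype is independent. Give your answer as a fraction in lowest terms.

1/16

ABO cross AO × BO → 1/4 O, 1/4 A, 1/4 B, 1/4 AB.
Rh cross +/+ × +/- → 1 Rh+; so P(type AB, Rh-positive) = 1/4 × 1 = 1/4 per child.
All 2 independent: (1/4)^2 = 1/16.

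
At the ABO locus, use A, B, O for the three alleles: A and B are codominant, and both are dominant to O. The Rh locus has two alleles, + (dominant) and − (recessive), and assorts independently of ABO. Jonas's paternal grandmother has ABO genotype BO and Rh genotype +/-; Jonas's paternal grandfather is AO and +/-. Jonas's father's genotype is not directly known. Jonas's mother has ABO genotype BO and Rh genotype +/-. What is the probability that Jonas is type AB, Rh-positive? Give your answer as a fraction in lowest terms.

Jonas's father's ABO genotype from BO × AO: 1/4 AB, 1/4 AO, 1/4 BO, 1/4 OO.
Crossing each possibility with the mother BO and summing P(type AB): 1/4·1/4 + 1/4·1/4 + 1/4·0 + 1/4·0 = 1/8.
Similarly for Rh via the father's Rh distribution: P(Rh+) = 3/4.
Independent loci: 1/8 × 3/4 = 3/32.

3/32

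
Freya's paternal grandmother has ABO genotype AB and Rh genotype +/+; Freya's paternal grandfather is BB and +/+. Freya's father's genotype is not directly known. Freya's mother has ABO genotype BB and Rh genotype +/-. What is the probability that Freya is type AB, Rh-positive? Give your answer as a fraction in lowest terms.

1/4

Freya's father's ABO genotype from AB × BB: 1/2 AB, 1/2 BB.
Crossing each possibility with the mother BB and summing P(type AB): 1/2·1/2 + 1/2·0 = 1/4.
Similarly for Rh via the father's Rh distribution: P(Rh+) = 1.
Independent loci: 1/4 × 1 = 1/4.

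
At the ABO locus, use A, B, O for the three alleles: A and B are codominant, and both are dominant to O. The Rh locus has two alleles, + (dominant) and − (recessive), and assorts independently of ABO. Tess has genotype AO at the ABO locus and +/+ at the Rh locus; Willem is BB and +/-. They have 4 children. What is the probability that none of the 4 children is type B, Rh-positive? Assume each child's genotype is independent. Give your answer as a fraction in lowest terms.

1/16

ABO cross AO × BB → 1/2 B, 1/2 AB.
Rh cross +/+ × +/- → 1 Rh+; so P(type B, Rh-positive) = 1/2 × 1 = 1/2 per child.
P(not type B, Rh-positive) = 1/2 for one child; (1/2)^4 = 1/16.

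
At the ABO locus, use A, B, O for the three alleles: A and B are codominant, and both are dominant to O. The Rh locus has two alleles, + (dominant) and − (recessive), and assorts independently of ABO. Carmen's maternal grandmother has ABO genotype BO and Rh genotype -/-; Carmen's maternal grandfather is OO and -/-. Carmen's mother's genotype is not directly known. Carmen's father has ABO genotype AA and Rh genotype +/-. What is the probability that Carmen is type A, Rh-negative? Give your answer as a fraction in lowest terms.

Carmen's mother's ABO genotype from BO × OO: 1/2 BO, 1/2 OO.
Crossing each possibility with the father AA and summing P(type A): 1/2·1/2 + 1/2·1 = 3/4.
Similarly for Rh via the mother's Rh distribution: P(Rh-) = 1/2.
Independent loci: 3/4 × 1/2 = 3/8.

3/8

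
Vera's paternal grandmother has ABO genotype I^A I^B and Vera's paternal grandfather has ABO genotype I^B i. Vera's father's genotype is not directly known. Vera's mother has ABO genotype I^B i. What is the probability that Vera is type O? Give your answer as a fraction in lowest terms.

Vera's father's ABO genotype from I^A I^B × I^B i: 1/4 I^A I^B, 1/4 I^A i, 1/4 I^B I^B, 1/4 I^B i.
Crossing each possibility with the mother I^B i and summing P(type O): 1/4·0 + 1/4·1/4 + 1/4·0 + 1/4·1/4 = 1/8.

1/8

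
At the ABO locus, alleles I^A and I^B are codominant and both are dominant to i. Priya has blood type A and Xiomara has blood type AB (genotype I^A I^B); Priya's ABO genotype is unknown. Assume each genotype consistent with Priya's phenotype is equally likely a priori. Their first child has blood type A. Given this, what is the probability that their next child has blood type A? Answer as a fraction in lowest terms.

1/2

Possible genotypes: Priya ∈ {I^A I^A, I^A i}; Xiomara ∈ {I^A I^B}.
Weight each parental genotype pair by prior × P(type-A child):
  I^A I^A × I^A I^B: posterior weight 1/2; P(next child type A) = 1/2.
  I^A i × I^A I^B: posterior weight 1/2; P(next child type A) = 1/2.
Weighted sum = 1/2.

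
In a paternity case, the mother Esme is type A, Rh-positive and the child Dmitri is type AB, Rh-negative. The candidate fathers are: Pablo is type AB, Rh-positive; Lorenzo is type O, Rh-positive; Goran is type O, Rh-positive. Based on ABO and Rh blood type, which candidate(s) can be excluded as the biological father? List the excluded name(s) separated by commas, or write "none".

A candidate is excluded only if no genotype consistent with his phenotype could produce a type AB, Rh-negative child with a type A, Rh-positive mother.
Lorenzo (type O, Rh+): no genotype consistent with that phenotype can produce a type-AB Rh- child with a type-A mother.
Goran (type O, Rh+): no genotype consistent with that phenotype can produce a type-AB Rh- child with a type-A mother.

Lorenzo, Goran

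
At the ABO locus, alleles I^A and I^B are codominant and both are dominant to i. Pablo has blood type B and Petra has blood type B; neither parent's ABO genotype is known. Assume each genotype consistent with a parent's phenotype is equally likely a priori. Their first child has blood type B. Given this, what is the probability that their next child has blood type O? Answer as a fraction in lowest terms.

1/20

Possible genotypes: Pablo ∈ {I^B I^B, I^B i}; Petra ∈ {I^B I^B, I^B i}.
Weight each parental genotype pair by prior × P(type-B child):
  I^B I^B × I^B I^B: posterior weight 4/15; P(next child type O) = 0.
  I^B I^B × I^B i: posterior weight 4/15; P(next child type O) = 0.
  I^B i × I^B I^B: posterior weight 4/15; P(next child type O) = 0.
  I^B i × I^B i: posterior weight 1/5; P(next child type O) = 1/4.
Weighted sum = 1/20.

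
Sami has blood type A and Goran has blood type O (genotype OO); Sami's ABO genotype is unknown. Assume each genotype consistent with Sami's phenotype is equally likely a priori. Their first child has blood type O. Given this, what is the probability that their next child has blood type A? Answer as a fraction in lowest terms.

1/2

Possible genotypes: Sami ∈ {AA, AO}; Goran ∈ {OO}.
Weight each parental genotype pair by prior × P(type-O child):
  AO × OO: posterior weight 1; P(next child type A) = 1/2.
Weighted sum = 1/2.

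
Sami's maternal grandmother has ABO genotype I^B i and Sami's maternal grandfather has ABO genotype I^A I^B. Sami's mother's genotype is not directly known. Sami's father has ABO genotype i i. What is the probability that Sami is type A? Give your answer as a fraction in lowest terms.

Sami's mother's ABO genotype from I^B i × I^A I^B: 1/4 I^A I^B, 1/4 I^A i, 1/4 I^B I^B, 1/4 I^B i.
Crossing each possibility with the father i i and summing P(type A): 1/4·1/2 + 1/4·1/2 + 1/4·0 + 1/4·0 = 1/4.

1/4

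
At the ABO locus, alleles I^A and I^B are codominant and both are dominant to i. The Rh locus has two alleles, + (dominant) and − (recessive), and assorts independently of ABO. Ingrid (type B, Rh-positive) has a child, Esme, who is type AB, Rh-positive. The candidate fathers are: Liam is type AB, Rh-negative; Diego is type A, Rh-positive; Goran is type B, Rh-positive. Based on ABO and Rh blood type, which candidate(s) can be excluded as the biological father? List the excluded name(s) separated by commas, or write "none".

A candidate is excluded only if no genotype consistent with his phenotype could produce a type AB, Rh-positive child with a type B, Rh-positive mother.
Goran (type B, Rh+): no genotype consistent with that phenotype can produce a type-AB Rh+ child with a type-B mother.

Goran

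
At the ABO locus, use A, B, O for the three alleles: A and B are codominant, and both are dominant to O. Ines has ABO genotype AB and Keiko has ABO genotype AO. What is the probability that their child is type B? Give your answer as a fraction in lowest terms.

1/4

ABO cross AB × AO → offspring phenotypes: 1/2 A, 1/4 B, 1/4 AB.
So P(type B) = 1/4.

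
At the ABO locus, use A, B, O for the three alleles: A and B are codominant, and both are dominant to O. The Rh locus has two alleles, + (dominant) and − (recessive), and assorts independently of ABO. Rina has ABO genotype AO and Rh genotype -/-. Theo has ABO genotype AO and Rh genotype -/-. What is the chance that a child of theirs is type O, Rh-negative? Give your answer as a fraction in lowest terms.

ABO cross AO × AO → offspring phenotypes: 1/4 O, 3/4 A.
Rh cross -/- × -/- → 1 Rh-.
Independent loci: P(type O, Rh-negative) = 1/4 × 1 = 1/4.

1/4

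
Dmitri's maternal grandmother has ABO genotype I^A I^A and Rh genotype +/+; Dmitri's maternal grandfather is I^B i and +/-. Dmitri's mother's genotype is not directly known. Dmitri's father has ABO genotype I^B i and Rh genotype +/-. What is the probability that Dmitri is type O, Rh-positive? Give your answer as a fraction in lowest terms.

Dmitri's mother's ABO genotype from I^A I^A × I^B i: 1/2 I^A I^B, 1/2 I^A i.
Crossing each possibility with the father I^B i and summing P(type O): 1/2·0 + 1/2·1/4 = 1/8.
Similarly for Rh via the mother's Rh distribution: P(Rh+) = 7/8.
Independent loci: 1/8 × 7/8 = 7/64.

7/64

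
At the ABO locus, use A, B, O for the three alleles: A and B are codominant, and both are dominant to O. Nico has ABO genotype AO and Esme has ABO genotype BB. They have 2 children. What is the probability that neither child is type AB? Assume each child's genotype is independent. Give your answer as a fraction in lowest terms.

1/4

ABO cross AO × BB → 1/2 B, 1/2 AB.
So P(type AB) = 1/2 per child.
P(not type AB) = 1/2 for one child; (1/2)^2 = 1/4.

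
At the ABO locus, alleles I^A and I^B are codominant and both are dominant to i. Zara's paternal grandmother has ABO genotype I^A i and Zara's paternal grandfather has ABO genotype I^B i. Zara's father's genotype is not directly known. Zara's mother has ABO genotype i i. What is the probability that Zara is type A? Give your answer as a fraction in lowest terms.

Zara's father's ABO genotype from I^A i × I^B i: 1/4 I^A I^B, 1/4 I^A i, 1/4 I^B i, 1/4 i i.
Crossing each possibility with the mother i i and summing P(type A): 1/4·1/2 + 1/4·1/2 + 1/4·0 + 1/4·0 = 1/4.

1/4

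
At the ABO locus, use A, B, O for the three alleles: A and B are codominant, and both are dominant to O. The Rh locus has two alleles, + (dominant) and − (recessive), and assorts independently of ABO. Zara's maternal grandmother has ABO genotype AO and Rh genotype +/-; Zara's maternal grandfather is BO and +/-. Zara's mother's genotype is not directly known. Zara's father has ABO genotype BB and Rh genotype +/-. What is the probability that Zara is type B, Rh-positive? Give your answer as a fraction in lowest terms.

Zara's mother's ABO genotype from AO × BO: 1/4 AB, 1/4 AO, 1/4 BO, 1/4 OO.
Crossing each possibility with the father BB and summing P(type B): 1/4·1/2 + 1/4·1/2 + 1/4·1 + 1/4·1 = 3/4.
Similarly for Rh via the mother's Rh distribution: P(Rh+) = 3/4.
Independent loci: 3/4 × 3/4 = 9/16.

9/16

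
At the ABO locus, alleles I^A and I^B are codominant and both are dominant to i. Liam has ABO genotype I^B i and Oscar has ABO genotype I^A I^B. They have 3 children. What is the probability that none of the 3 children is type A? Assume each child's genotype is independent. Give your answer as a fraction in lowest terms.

ABO cross I^B i × I^A I^B → 1/4 A, 1/2 B, 1/4 AB.
So P(type A) = 1/4 per child.
P(not type A) = 3/4 for one child; (3/4)^3 = 27/64.

27/64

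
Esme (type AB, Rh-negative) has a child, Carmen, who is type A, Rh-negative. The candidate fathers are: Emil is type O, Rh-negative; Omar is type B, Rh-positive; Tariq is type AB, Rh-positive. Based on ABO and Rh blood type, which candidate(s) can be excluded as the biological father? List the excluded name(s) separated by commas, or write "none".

none

A candidate is excluded only if no genotype consistent with his phenotype could produce a type A, Rh-negative child with a type AB, Rh-negative mother.
Every candidate has at least one consistent genotype combination, so none can be excluded.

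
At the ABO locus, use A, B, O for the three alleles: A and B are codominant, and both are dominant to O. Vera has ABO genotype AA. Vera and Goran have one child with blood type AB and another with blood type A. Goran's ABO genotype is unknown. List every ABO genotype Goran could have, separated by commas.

AB, BO

For each candidate genotype of Goran, check whether crossing it with AA can produce every observed child phenotype.
  AA → possible child types {A} ✗
  AB → possible child types {A, AB} ✓
  AO → possible child types {A} ✗
  BB → possible child types {AB} ✗
  BO → possible child types {A, AB} ✓
  OO → possible child types {A} ✗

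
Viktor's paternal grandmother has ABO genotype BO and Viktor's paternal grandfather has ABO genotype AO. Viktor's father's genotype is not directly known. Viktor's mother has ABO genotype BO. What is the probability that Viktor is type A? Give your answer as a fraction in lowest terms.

Viktor's father's ABO genotype from BO × AO: 1/4 AB, 1/4 AO, 1/4 BO, 1/4 OO.
Crossing each possibility with the mother BO and summing P(type A): 1/4·1/4 + 1/4·1/4 + 1/4·0 + 1/4·0 = 1/8.

1/8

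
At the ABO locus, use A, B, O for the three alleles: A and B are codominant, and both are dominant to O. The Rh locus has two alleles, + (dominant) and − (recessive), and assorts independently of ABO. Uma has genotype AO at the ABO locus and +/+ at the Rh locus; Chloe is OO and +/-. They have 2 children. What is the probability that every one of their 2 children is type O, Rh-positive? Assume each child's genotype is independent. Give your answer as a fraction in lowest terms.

1/4

ABO cross AO × OO → 1/2 O, 1/2 A.
Rh cross +/+ × +/- → 1 Rh+; so P(type O, Rh-positive) = 1/2 × 1 = 1/2 per child.
All 2 independent: (1/2)^2 = 1/4.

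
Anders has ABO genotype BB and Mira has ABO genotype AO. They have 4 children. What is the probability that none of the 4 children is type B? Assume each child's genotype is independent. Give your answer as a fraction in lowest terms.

ABO cross BB × AO → 1/2 B, 1/2 AB.
So P(type B) = 1/2 per child.
P(not type B) = 1/2 for one child; (1/2)^4 = 1/16.

1/16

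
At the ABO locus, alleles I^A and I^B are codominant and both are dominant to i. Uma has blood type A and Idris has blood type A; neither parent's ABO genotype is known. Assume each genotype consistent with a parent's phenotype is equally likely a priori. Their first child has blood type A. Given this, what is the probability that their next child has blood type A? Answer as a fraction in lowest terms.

Possible genotypes: Uma ∈ {I^A I^A, I^A i}; Idris ∈ {I^A I^A, I^A i}.
Weight each parental genotype pair by prior × P(type-A child):
  I^A I^A × I^A I^A: posterior weight 4/15; P(next child type A) = 1.
  I^A I^A × I^A i: posterior weight 4/15; P(next child type A) = 1.
  I^A i × I^A I^A: posterior weight 4/15; P(next child type A) = 1.
  I^A i × I^A i: posterior weight 1/5; P(next child type A) = 3/4.
Weighted sum = 19/20.

19/20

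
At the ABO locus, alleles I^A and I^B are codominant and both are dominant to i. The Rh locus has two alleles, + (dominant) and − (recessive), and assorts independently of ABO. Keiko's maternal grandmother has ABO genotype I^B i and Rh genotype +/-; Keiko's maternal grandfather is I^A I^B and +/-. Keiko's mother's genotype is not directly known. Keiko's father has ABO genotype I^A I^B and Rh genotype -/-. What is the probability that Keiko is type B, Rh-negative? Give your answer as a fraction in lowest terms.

3/16

Keiko's mother's ABO genotype from I^B i × I^A I^B: 1/4 I^A I^B, 1/4 I^A i, 1/4 I^B I^B, 1/4 I^B i.
Crossing each possibility with the father I^A I^B and summing P(type B): 1/4·1/4 + 1/4·1/4 + 1/4·1/2 + 1/4·1/2 = 3/8.
Similarly for Rh via the mother's Rh distribution: P(Rh-) = 1/2.
Independent loci: 3/8 × 1/2 = 3/16.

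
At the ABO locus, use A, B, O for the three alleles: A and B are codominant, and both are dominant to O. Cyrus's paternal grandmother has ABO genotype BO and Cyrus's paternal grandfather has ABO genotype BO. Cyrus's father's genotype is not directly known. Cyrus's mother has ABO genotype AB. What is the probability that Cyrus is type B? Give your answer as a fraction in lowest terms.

1/2

Cyrus's father's ABO genotype from BO × BO: 1/4 BB, 1/2 BO, 1/4 OO.
Crossing each possibility with the mother AB and summing P(type B): 1/4·1/2 + 1/2·1/2 + 1/4·1/2 = 1/2.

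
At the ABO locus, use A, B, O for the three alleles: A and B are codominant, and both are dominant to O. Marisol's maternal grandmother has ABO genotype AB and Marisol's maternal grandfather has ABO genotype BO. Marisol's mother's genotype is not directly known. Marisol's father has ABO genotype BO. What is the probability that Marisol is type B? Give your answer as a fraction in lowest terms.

Marisol's mother's ABO genotype from AB × BO: 1/4 AB, 1/4 AO, 1/4 BB, 1/4 BO.
Crossing each possibility with the father BO and summing P(type B): 1/4·1/2 + 1/4·1/4 + 1/4·1 + 1/4·3/4 = 5/8.

5/8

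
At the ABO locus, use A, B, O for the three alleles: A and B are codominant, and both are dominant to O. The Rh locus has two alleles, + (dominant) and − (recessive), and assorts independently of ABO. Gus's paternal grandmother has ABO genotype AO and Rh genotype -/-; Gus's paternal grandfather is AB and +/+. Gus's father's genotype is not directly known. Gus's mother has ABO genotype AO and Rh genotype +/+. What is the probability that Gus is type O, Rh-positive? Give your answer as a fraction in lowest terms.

1/8

Gus's father's ABO genotype from AO × AB: 1/4 AA, 1/4 AB, 1/4 AO, 1/4 BO.
Crossing each possibility with the mother AO and summing P(type O): 1/4·0 + 1/4·0 + 1/4·1/4 + 1/4·1/4 = 1/8.
Similarly for Rh via the father's Rh distribution: P(Rh+) = 1.
Independent loci: 1/8 × 1 = 1/8.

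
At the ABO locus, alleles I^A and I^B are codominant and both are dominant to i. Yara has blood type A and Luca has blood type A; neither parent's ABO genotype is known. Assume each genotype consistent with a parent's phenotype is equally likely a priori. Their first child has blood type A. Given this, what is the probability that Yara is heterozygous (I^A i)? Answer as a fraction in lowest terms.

7/15

Possible genotypes: Yara ∈ {I^A I^A, I^A i}; Luca ∈ {I^A I^A, I^A i}.
Weight each parental genotype pair by prior × P(type-A child):
  I^A I^A × I^A I^A: posterior weight 4/15.
  I^A I^A × I^A i: posterior weight 4/15.
  I^A i × I^A I^A: posterior weight 4/15.
  I^A i × I^A i: posterior weight 1/5.
Sum the posterior weight over pairs where Yara is I^A i: 7/15.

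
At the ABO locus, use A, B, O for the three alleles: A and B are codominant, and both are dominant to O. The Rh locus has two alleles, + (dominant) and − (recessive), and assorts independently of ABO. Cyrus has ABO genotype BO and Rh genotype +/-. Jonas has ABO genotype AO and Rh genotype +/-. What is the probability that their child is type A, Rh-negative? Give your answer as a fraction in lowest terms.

ABO cross BO × AO → offspring phenotypes: 1/4 O, 1/4 A, 1/4 B, 1/4 AB.
Rh cross +/- × +/- → 3/4 Rh+, 1/4 Rh-.
Independent loci: P(type A, Rh-negative) = 1/4 × 1/4 = 1/16.

1/16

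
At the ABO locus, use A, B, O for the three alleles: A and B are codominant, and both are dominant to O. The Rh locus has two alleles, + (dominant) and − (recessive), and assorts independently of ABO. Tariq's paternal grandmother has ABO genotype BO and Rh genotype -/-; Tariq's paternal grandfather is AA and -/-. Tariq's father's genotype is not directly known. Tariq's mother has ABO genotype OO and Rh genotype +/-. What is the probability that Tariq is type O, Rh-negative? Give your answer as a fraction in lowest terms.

Tariq's father's ABO genotype from BO × AA: 1/2 AB, 1/2 AO.
Crossing each possibility with the mother OO and summing P(type O): 1/2·0 + 1/2·1/2 = 1/4.
Similarly for Rh via the father's Rh distribution: P(Rh-) = 1/2.
Independent loci: 1/4 × 1/2 = 1/8.

1/8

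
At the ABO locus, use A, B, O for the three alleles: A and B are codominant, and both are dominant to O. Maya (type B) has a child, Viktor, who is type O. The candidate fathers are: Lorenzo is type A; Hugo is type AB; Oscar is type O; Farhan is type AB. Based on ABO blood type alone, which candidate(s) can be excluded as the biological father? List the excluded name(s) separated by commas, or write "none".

Hugo, Farhan

A candidate is excluded only if no genotype consistent with his phenotype could produce a type O child with a type B mother.
Hugo (type AB): no genotype consistent with that phenotype can produce a type-O child with a type-B mother.
Farhan (type AB): no genotype consistent with that phenotype can produce a type-O child with a type-B mother.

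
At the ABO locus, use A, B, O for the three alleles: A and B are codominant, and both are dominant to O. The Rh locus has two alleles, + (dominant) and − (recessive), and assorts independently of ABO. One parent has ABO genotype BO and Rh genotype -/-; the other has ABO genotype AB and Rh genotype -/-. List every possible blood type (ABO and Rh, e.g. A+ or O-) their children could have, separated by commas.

Gametes from BO × AB give offspring ABO genotypes AB, AO, BB, BO, i.e. phenotypes A, B, AB.
Rh cross -/- × -/- → phenotypes Rh-.
Combining independently: A-, B-, AB-.

A-, B-, AB-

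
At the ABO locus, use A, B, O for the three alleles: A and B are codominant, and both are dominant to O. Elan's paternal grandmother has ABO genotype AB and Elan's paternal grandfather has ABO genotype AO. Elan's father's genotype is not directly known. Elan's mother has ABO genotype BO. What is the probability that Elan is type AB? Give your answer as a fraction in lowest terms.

Elan's father's ABO genotype from AB × AO: 1/4 AA, 1/4 AB, 1/4 AO, 1/4 BO.
Crossing each possibility with the mother BO and summing P(type AB): 1/4·1/2 + 1/4·1/4 + 1/4·1/4 + 1/4·0 = 1/4.

1/4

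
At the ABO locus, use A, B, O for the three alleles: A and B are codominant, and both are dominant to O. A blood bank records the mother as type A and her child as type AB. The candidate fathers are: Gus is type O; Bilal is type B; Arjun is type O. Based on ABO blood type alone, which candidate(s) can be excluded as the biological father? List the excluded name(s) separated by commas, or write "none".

A candidate is excluded only if no genotype consistent with his phenotype could produce a type AB child with a type A mother.
Gus (type O): no genotype consistent with that phenotype can produce a type-AB child with a type-A mother.
Arjun (type O): no genotype consistent with that phenotype can produce a type-AB child with a type-A mother.

Gus, Arjun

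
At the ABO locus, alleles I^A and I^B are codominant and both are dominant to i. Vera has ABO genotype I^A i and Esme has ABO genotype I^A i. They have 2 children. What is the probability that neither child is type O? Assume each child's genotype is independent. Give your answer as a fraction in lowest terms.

9/16

ABO cross I^A i × I^A i → 1/4 O, 3/4 A.
So P(type O) = 1/4 per child.
P(not type O) = 3/4 for one child; (3/4)^2 = 9/16.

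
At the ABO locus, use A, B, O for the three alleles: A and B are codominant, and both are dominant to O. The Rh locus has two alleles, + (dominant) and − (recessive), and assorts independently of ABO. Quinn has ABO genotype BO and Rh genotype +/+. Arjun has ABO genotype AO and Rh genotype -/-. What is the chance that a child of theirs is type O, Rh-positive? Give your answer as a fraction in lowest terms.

ABO cross BO × AO → offspring phenotypes: 1/4 O, 1/4 A, 1/4 B, 1/4 AB.
Rh cross +/+ × -/- → 1 Rh+.
Independent loci: P(type O, Rh-positive) = 1/4 × 1 = 1/4.

1/4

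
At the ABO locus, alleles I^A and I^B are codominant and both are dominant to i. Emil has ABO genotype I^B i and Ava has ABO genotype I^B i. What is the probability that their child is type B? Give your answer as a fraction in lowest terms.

3/4

ABO cross I^B i × I^B i → offspring phenotypes: 1/4 O, 3/4 B.
So P(type B) = 3/4.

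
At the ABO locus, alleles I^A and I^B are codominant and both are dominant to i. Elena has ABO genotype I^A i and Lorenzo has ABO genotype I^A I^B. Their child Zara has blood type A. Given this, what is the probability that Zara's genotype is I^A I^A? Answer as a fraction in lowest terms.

1/2

Cross I^A i × I^A I^B → 1/4 I^A I^A, 1/4 I^A I^B, 1/4 I^A i, 1/4 I^B i.
Type-A genotypes among offspring: I^A I^A (1/4), I^A i (1/4); total 1/2.
P(I^A I^A | type A) = (1/4) / (1/2) = 1/2.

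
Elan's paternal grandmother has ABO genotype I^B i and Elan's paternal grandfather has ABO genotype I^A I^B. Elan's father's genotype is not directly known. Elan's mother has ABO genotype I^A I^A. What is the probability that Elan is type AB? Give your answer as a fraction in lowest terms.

1/2

Elan's father's ABO genotype from I^B i × I^A I^B: 1/4 I^A I^B, 1/4 I^A i, 1/4 I^B I^B, 1/4 I^B i.
Crossing each possibility with the mother I^A I^A and summing P(type AB): 1/4·1/2 + 1/4·0 + 1/4·1 + 1/4·1/2 = 1/2.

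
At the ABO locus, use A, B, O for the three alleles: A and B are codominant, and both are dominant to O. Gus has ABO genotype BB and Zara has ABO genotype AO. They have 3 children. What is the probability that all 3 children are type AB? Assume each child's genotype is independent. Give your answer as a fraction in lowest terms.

ABO cross BB × AO → 1/2 B, 1/2 AB.
So P(type AB) = 1/2 per child.
All 3 independent: (1/2)^3 = 1/8.

1/8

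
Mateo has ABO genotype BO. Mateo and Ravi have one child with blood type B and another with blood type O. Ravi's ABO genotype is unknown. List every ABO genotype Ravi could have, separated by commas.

AO, BO, OO

For each candidate genotype of Ravi, check whether crossing it with BO can produce every observed child phenotype.
  AA → possible child types {A, AB} ✗
  AB → possible child types {A, B, AB} ✗
  AO → possible child types {O, A, B, AB} ✓
  BB → possible child types {B} ✗
  BO → possible child types {O, B} ✓
  OO → possible child types {O, B} ✓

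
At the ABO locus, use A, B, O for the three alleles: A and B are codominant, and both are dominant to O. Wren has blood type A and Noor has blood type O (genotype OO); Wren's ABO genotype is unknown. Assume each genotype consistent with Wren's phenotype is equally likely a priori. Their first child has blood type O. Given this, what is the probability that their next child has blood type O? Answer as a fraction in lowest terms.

1/2

Possible genotypes: Wren ∈ {AA, AO}; Noor ∈ {OO}.
Weight each parental genotype pair by prior × P(type-O child):
  AO × OO: posterior weight 1; P(next child type O) = 1/2.
Weighted sum = 1/2.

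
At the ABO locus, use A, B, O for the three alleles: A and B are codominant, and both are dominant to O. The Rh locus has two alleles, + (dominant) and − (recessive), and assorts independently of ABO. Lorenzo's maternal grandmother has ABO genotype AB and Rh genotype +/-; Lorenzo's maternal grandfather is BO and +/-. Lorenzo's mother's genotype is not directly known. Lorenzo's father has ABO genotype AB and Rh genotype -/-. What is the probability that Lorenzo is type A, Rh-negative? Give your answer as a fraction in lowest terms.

Lorenzo's mother's ABO genotype from AB × BO: 1/4 AB, 1/4 AO, 1/4 BB, 1/4 BO.
Crossing each possibility with the father AB and summing P(type A): 1/4·1/4 + 1/4·1/2 + 1/4·0 + 1/4·1/4 = 1/4.
Similarly for Rh via the mother's Rh distribution: P(Rh-) = 1/2.
Independent loci: 1/4 × 1/2 = 1/8.

1/8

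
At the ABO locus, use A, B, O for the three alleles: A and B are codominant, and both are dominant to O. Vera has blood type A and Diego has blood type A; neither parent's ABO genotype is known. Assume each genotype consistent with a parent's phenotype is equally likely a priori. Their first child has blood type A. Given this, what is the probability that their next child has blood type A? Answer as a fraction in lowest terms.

Possible genotypes: Vera ∈ {AA, AO}; Diego ∈ {AA, AO}.
Weight each parental genotype pair by prior × P(type-A child):
  AA × AA: posterior weight 4/15; P(next child type A) = 1.
  AA × AO: posterior weight 4/15; P(next child type A) = 1.
  AO × AA: posterior weight 4/15; P(next child type A) = 1.
  AO × AO: posterior weight 1/5; P(next child type A) = 3/4.
Weighted sum = 19/20.

19/20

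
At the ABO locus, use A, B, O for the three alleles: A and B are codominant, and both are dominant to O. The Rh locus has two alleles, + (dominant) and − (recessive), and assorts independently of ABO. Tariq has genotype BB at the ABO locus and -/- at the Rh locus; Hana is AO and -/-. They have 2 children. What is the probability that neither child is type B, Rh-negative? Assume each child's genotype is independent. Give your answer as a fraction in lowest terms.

1/4

ABO cross BB × AO → 1/2 B, 1/2 AB.
Rh cross -/- × -/- → 1 Rh-; so P(type B, Rh-negative) = 1/2 × 1 = 1/2 per child.
P(not type B, Rh-negative) = 1/2 for one child; (1/2)^2 = 1/4.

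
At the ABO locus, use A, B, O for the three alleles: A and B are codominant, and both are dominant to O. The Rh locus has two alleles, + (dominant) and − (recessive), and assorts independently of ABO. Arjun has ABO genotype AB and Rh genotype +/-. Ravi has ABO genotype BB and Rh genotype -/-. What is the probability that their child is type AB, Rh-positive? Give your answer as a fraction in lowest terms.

ABO cross AB × BB → offspring phenotypes: 1/2 B, 1/2 AB.
Rh cross +/- × -/- → 1/2 Rh+, 1/2 Rh-.
Independent loci: P(type AB, Rh-positive) = 1/2 × 1/2 = 1/4.

1/4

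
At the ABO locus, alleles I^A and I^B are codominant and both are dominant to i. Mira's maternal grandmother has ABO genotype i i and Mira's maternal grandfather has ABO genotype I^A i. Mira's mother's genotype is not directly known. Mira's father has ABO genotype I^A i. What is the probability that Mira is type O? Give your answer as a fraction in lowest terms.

3/8

Mira's mother's ABO genotype from i i × I^A i: 1/2 I^A i, 1/2 i i.
Crossing each possibility with the father I^A i and summing P(type O): 1/2·1/4 + 1/2·1/2 = 3/8.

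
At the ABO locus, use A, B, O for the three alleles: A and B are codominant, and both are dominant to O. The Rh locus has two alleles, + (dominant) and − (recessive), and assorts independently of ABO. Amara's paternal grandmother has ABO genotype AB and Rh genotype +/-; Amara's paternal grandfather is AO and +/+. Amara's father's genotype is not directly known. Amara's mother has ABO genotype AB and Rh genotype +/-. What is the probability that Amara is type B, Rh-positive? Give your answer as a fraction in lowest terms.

7/32

Amara's father's ABO genotype from AB × AO: 1/4 AA, 1/4 AB, 1/4 AO, 1/4 BO.
Crossing each possibility with the mother AB and summing P(type B): 1/4·0 + 1/4·1/4 + 1/4·1/4 + 1/4·1/2 = 1/4.
Similarly for Rh via the father's Rh distribution: P(Rh+) = 7/8.
Independent loci: 1/4 × 7/8 = 7/32.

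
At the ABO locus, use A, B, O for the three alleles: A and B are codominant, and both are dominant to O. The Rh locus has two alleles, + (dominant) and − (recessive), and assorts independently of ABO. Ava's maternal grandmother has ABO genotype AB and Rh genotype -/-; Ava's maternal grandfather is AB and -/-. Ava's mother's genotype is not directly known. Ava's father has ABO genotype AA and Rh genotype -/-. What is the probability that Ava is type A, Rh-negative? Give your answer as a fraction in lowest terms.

Ava's mother's ABO genotype from AB × AB: 1/4 AA, 1/2 AB, 1/4 BB.
Crossing each possibility with the father AA and summing P(type A): 1/4·1 + 1/2·1/2 + 1/4·0 = 1/2.
Similarly for Rh via the mother's Rh distribution: P(Rh-) = 1.
Independent loci: 1/2 × 1 = 1/2.

1/2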